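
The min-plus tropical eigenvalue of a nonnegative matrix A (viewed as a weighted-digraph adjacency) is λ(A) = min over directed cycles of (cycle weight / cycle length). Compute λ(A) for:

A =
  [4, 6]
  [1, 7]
λ(A) = 7/2

Enumerate directed cycles and compute their means (weight / length). Sample:
  cycle 0 → 0: weight = 4, length = 1, mean = 4/1 ≈ 4.000
  cycle 1 → 1: weight = 7, length = 1, mean = 7/1 ≈ 7.000
  cycle 0 → 1 → 0: weight = 7, length = 2, mean = 7/2 ≈ 3.500
  cycle 1 → 0 → 1: weight = 7, length = 2, mean = 7/2 ≈ 3.500
Minimum mean = 3.500, attained e.g. along the cycle 0 → 1 → 0 with weight 7 and length 2. So λ(A) = 7/2 = 7/2.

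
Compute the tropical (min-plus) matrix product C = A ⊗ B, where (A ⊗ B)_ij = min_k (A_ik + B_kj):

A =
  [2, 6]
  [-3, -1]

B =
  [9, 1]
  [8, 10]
A ⊗ B =
  [11, 3]
  [6, -2]

Apply the min-plus product entry-by-entry:
  C[0][0] = min over k of (A[0][0] + B[0][0] = 2 + 9 = 11, A[0][1] + B[1][0] = 6 + 8 = 14) = 11 (attained at k = 0)
  C[0][1] = min over k of (A[0][0] + B[0][1] = 2 + 1 = 3, A[0][1] + B[1][1] = 6 + 10 = 16) = 3 (attained at k = 0)
  C[1][0] = min over k of (A[1][0] + B[0][0] = -3 + 9 = 6, A[1][1] + B[1][0] = -1 + 8 = 7) = 6 (attained at k = 0)
  C[1][1] = min over k of (A[1][0] + B[0][1] = -3 + 1 = -2, A[1][1] + B[1][1] = -1 + 10 = 9) = -2 (attained at k = 0)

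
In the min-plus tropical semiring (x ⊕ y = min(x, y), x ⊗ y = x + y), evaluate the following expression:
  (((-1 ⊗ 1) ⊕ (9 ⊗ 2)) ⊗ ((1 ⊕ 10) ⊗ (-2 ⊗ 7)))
(((-1 ⊗ 1) ⊕ (9 ⊗ 2)) ⊗ ((1 ⊕ 10) ⊗ (-2 ⊗ 7))) = 6

Expand innermost to outermost. Recall ⊕ takes the minimum of its arguments and ⊗ takes their sum. Working out the expression (((-1 ⊗ 1) ⊕ (9 ⊗ 2)) ⊗ ((1 ⊕ 10) ⊗ (-2 ⊗ 7))) gives 6.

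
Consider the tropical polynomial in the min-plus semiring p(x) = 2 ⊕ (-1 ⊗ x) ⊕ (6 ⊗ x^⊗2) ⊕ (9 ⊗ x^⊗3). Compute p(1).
p(1) = 0

A tropical monomial a ⊗ x^⊗i evaluates to a + i · x. Evaluating each term at x = 1:
  Term 0 contributes 2 + 0 · 1 = 2
  Term 1 contributes -1 + 1 · 1 = 0
  Term 2 contributes 6 + 2 · 1 = 8
  Term 3 contributes 9 + 3 · 1 = 12
p(1) = ⊕ of these = min[2, 0, 8, 12] = 0.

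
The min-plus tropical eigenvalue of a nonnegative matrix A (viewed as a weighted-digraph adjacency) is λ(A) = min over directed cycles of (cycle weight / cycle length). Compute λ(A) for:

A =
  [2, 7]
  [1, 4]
λ(A) = 2

Enumerate directed cycles and compute their means (weight / length). Sample:
  cycle 0 → 0: weight = 2, length = 1, mean = 2/1 ≈ 2.000
  cycle 1 → 1: weight = 4, length = 1, mean = 4/1 ≈ 4.000
  cycle 0 → 1 → 0: weight = 8, length = 2, mean = 8/2 ≈ 4.000
  cycle 1 → 0 → 1: weight = 8, length = 2, mean = 8/2 ≈ 4.000
Minimum mean = 2.000, attained e.g. along the cycle 0 → 0 with weight 2 and length 1. So λ(A) = 2/1 = 2.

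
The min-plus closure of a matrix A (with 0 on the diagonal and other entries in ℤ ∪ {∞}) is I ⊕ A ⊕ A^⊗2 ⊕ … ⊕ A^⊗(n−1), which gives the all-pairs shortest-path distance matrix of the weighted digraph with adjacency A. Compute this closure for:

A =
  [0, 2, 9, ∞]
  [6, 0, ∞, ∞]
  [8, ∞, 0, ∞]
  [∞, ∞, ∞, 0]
Closure =
  [0, 2, 9, ∞]
  [6, 0, 15, ∞]
  [8, 10, 0, ∞]
  [∞, ∞, ∞, 0]

This is the Floyd-Warshall all-pairs shortest-path computation. For each intermediate vertex k = 0, 1, …, 3, update dist[i][j] ← min(dist[i][j], dist[i][k] + dist[k][j]). The final matrix gives, for each (i, j), the minimum total weight of any directed path from i to j (possibly empty when i = j).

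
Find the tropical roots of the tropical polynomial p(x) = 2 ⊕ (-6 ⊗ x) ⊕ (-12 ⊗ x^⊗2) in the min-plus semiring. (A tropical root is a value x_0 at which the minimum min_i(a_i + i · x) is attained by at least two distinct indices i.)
Roots: {6, 8}

Each tropical root is a break point of the lower envelope of the lines y = a_i + i · x (there are 3 lines, with slopes 0, 1, ..., 2). Only the lines that attain the minimum somewhere contribute to roots; other lines are dominated. Here the surviving (envelope) indices are i = 2, i = 1, i = 0.
Intersections between consecutive envelope lines give the roots: for adjacent envelope indices i < j the intersection is x = (a_i − a_j) / (j − i). Reading off the sorted break points: {6, 8}.
Verification: at each break x_0, at least two indices attain the minimum of min_i(a_i + i · x_0).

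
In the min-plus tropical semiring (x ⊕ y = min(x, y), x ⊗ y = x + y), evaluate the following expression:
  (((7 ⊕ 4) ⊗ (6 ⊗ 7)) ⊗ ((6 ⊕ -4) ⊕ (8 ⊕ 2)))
(((7 ⊕ 4) ⊗ (6 ⊗ 7)) ⊗ ((6 ⊕ -4) ⊕ (8 ⊕ 2))) = 13

Expand innermost to outermost. Recall ⊕ takes the minimum of its arguments and ⊗ takes their sum. Working out the expression (((7 ⊕ 4) ⊗ (6 ⊗ 7)) ⊗ ((6 ⊕ -4) ⊕ (8 ⊕ 2))) gives 13.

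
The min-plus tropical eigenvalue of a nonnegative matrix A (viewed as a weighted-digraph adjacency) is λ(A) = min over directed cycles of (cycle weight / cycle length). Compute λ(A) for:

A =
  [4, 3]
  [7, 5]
λ(A) = 4

Enumerate directed cycles and compute their means (weight / length). Sample:
  cycle 0 → 0: weight = 4, length = 1, mean = 4/1 ≈ 4.000
  cycle 1 → 1: weight = 5, length = 1, mean = 5/1 ≈ 5.000
  cycle 0 → 1 → 0: weight = 10, length = 2, mean = 10/2 ≈ 5.000
  cycle 1 → 0 → 1: weight = 10, length = 2, mean = 10/2 ≈ 5.000
Minimum mean = 4.000, attained e.g. along the cycle 0 → 0 with weight 4 and length 1. So λ(A) = 4/1 = 4.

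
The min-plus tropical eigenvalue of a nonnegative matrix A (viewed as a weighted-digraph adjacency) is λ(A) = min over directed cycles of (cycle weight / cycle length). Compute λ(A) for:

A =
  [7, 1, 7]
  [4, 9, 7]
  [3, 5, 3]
λ(A) = 5/2

Enumerate directed cycles and compute their means (weight / length). Sample:
  cycle 0 → 0: weight = 7, length = 1, mean = 7/1 ≈ 7.000
  cycle 1 → 1: weight = 9, length = 1, mean = 9/1 ≈ 9.000
  cycle 2 → 2: weight = 3, length = 1, mean = 3/1 ≈ 3.000
  cycle 0 → 1 → 0: weight = 5, length = 2, mean = 5/2 ≈ 2.500
  cycle 0 → 2 → 0: weight = 10, length = 2, mean = 10/2 ≈ 5.000
  cycle 1 → 0 → 1: weight = 5, length = 2, mean = 5/2 ≈ 2.500
Minimum mean = 2.500, attained e.g. along the cycle 0 → 1 → 0 with weight 5 and length 2. So λ(A) = 5/2 = 5/2.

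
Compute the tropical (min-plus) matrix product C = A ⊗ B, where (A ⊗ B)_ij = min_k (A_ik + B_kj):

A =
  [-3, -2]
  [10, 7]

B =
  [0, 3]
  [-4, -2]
A ⊗ B =
  [-6, -4]
  [3, 5]

Apply the min-plus product entry-by-entry:
  C[0][0] = min over k of (A[0][0] + B[0][0] = -3 + 0 = -3, A[0][1] + B[1][0] = -2 + -4 = -6) = -6 (attained at k = 1)
  C[0][1] = min over k of (A[0][0] + B[0][1] = -3 + 3 = 0, A[0][1] + B[1][1] = -2 + -2 = -4) = -4 (attained at k = 1)
  C[1][0] = min over k of (A[1][0] + B[0][0] = 10 + 0 = 10, A[1][1] + B[1][0] = 7 + -4 = 3) = 3 (attained at k = 1)
  C[1][1] = min over k of (A[1][0] + B[0][1] = 10 + 3 = 13, A[1][1] + B[1][1] = 7 + -2 = 5) = 5 (attained at k = 1)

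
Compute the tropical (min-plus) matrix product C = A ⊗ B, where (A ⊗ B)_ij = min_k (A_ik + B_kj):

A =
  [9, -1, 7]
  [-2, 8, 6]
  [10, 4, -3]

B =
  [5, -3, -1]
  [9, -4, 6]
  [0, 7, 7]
A ⊗ B =
  [7, -5, 5]
  [3, -5, -3]
  [-3, 0, 4]

Apply the min-plus product entry-by-entry:
  C[0][0] = min over k of (A[0][0] + B[0][0] = 9 + 5 = 14, A[0][1] + B[1][0] = -1 + 9 = 8, A[0][2] + B[2][0] = 7 + 0 = 7) = 7 (attained at k = 2)
  C[0][1] = min over k of (A[0][0] + B[0][1] = 9 + -3 = 6, A[0][1] + B[1][1] = -1 + -4 = -5, A[0][2] + B[2][1] = 7 + 7 = 14) = -5 (attained at k = 1)
  C[0][2] = min over k of (A[0][0] + B[0][2] = 9 + -1 = 8, A[0][1] + B[1][2] = -1 + 6 = 5, A[0][2] + B[2][2] = 7 + 7 = 14) = 5 (attained at k = 1)
  C[1][0] = min over k of (A[1][0] + B[0][0] = -2 + 5 = 3, A[1][1] + B[1][0] = 8 + 9 = 17, A[1][2] + B[2][0] = 6 + 0 = 6) = 3 (attained at k = 0)
  C[1][1] = min over k of (A[1][0] + B[0][1] = -2 + -3 = -5, A[1][1] + B[1][1] = 8 + -4 = 4, A[1][2] + B[2][1] = 6 + 7 = 13) = -5 (attained at k = 0)
  C[1][2] = min over k of (A[1][0] + B[0][2] = -2 + -1 = -3, A[1][1] + B[1][2] = 8 + 6 = 14, A[1][2] + B[2][2] = 6 + 7 = 13) = -3 (attained at k = 0)
  C[2][0] = min over k of (A[2][0] + B[0][0] = 10 + 5 = 15, A[2][1] + B[1][0] = 4 + 9 = 13, A[2][2] + B[2][0] = -3 + 0 = -3) = -3 (attained at k = 2)
  C[2][1] = min over k of (A[2][0] + B[0][1] = 10 + -3 = 7, A[2][1] + B[1][1] = 4 + -4 = 0, A[2][2] + B[2][1] = -3 + 7 = 4) = 0 (attained at k = 1)
  C[2][2] = min over k of (A[2][0] + B[0][2] = 10 + -1 = 9, A[2][1] + B[1][2] = 4 + 6 = 10, A[2][2] + B[2][2] = -3 + 7 = 4) = 4 (attained at k = 2)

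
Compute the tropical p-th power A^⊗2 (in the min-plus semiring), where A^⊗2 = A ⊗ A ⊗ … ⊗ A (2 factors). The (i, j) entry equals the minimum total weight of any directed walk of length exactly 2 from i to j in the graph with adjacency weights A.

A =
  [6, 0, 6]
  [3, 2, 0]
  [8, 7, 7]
A^⊗2 =
  [3, 2, 0]
  [5, 3, 2]
  [10, 8, 7]

Each entry (A^⊗2)_ij equals the minimum over all length-2 walks i = v_0 → v_1 → … → v_2 = j of Σ_t A[v_t][v_{t+1}]. For example, for (i, j) = (0, 2) we minimise over 3 possible intermediate vertex sequences; the minimum is 0, attained along the walk 0 → 1 → 2.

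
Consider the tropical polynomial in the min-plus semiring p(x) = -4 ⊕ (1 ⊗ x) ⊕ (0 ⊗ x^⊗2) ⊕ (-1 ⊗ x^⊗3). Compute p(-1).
p(-1) = -4

A tropical monomial a ⊗ x^⊗i evaluates to a + i · x. Evaluating each term at x = -1:
  Term 0 contributes -4 + 0 · -1 = -4
  Term 1 contributes 1 + 1 · -1 = 0
  Term 2 contributes 0 + 2 · -1 = -2
  Term 3 contributes -1 + 3 · -1 = -4
p(-1) = ⊕ of these = min[-4, 0, -2, -4] = -4.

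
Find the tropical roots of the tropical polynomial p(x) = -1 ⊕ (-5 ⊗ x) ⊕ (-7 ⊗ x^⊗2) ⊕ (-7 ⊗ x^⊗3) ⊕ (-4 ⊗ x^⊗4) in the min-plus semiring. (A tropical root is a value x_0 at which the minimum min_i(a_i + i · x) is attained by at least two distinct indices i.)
Roots: {-3, 0, 2, 4}

Each tropical root is a break point of the lower envelope of the lines y = a_i + i · x (there are 5 lines, with slopes 0, 1, ..., 4). Only the lines that attain the minimum somewhere contribute to roots; other lines are dominated. Here the surviving (envelope) indices are i = 4, i = 3, i = 2, i = 1, i = 0.
Intersections between consecutive envelope lines give the roots: for adjacent envelope indices i < j the intersection is x = (a_i − a_j) / (j − i). Reading off the sorted break points: {-3, 0, 2, 4}.
Verification: at each break x_0, at least two indices attain the minimum of min_i(a_i + i · x_0).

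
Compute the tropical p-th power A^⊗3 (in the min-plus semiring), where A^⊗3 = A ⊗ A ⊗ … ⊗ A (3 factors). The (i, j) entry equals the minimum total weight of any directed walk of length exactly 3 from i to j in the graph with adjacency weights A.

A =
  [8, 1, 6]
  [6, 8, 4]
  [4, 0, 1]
A^⊗3 =
  [9, 5, 6]
  [9, 5, 6]
  [6, 2, 3]

Each entry (A^⊗3)_ij equals the minimum over all length-3 walks i = v_0 → v_1 → … → v_3 = j of Σ_t A[v_t][v_{t+1}]. For example, for (i, j) = (0, 2) we minimise over 9 possible intermediate vertex sequences; the minimum is 6, attained along the walk 0 → 1 → 2 → 2.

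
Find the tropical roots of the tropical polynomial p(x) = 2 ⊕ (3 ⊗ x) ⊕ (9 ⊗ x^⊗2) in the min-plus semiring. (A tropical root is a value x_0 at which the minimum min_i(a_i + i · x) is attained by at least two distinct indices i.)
Roots: {-6, -1}

Each tropical root is a break point of the lower envelope of the lines y = a_i + i · x (there are 3 lines, with slopes 0, 1, ..., 2). Only the lines that attain the minimum somewhere contribute to roots; other lines are dominated. Here the surviving (envelope) indices are i = 2, i = 1, i = 0.
Intersections between consecutive envelope lines give the roots: for adjacent envelope indices i < j the intersection is x = (a_i − a_j) / (j − i). Reading off the sorted break points: {-6, -1}.
Verification: at each break x_0, at least two indices attain the minimum of min_i(a_i + i · x_0).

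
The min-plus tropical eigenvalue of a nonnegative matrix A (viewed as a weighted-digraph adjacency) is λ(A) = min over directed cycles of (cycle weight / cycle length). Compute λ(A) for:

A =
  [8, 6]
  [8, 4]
λ(A) = 4

Enumerate directed cycles and compute their means (weight / length). Sample:
  cycle 0 → 0: weight = 8, length = 1, mean = 8/1 ≈ 8.000
  cycle 1 → 1: weight = 4, length = 1, mean = 4/1 ≈ 4.000
  cycle 0 → 1 → 0: weight = 14, length = 2, mean = 14/2 ≈ 7.000
  cycle 1 → 0 → 1: weight = 14, length = 2, mean = 14/2 ≈ 7.000
Minimum mean = 4.000, attained e.g. along the cycle 1 → 1 with weight 4 and length 1. So λ(A) = 4/1 = 4.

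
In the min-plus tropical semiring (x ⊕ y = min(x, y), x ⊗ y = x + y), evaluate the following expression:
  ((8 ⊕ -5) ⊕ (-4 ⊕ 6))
((8 ⊕ -5) ⊕ (-4 ⊕ 6)) = -5

Expand innermost to outermost. Recall ⊕ takes the minimum of its arguments and ⊗ takes their sum. Working out the expression ((8 ⊕ -5) ⊕ (-4 ⊕ 6)) gives -5.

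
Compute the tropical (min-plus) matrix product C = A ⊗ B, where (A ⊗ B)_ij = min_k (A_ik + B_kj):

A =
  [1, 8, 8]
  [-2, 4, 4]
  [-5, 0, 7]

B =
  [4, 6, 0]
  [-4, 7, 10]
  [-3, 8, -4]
A ⊗ B =
  [4, 7, 1]
  [0, 4, -2]
  [-4, 1, -5]

Apply the min-plus product entry-by-entry:
  C[0][0] = min over k of (A[0][0] + B[0][0] = 1 + 4 = 5, A[0][1] + B[1][0] = 8 + -4 = 4, A[0][2] + B[2][0] = 8 + -3 = 5) = 4 (attained at k = 1)
  C[0][1] = min over k of (A[0][0] + B[0][1] = 1 + 6 = 7, A[0][1] + B[1][1] = 8 + 7 = 15, A[0][2] + B[2][1] = 8 + 8 = 16) = 7 (attained at k = 0)
  C[0][2] = min over k of (A[0][0] + B[0][2] = 1 + 0 = 1, A[0][1] + B[1][2] = 8 + 10 = 18, A[0][2] + B[2][2] = 8 + -4 = 4) = 1 (attained at k = 0)
  C[1][0] = min over k of (A[1][0] + B[0][0] = -2 + 4 = 2, A[1][1] + B[1][0] = 4 + -4 = 0, A[1][2] + B[2][0] = 4 + -3 = 1) = 0 (attained at k = 1)
  C[1][1] = min over k of (A[1][0] + B[0][1] = -2 + 6 = 4, A[1][1] + B[1][1] = 4 + 7 = 11, A[1][2] + B[2][1] = 4 + 8 = 12) = 4 (attained at k = 0)
  C[1][2] = min over k of (A[1][0] + B[0][2] = -2 + 0 = -2, A[1][1] + B[1][2] = 4 + 10 = 14, A[1][2] + B[2][2] = 4 + -4 = 0) = -2 (attained at k = 0)
  C[2][0] = min over k of (A[2][0] + B[0][0] = -5 + 4 = -1, A[2][1] + B[1][0] = 0 + -4 = -4, A[2][2] + B[2][0] = 7 + -3 = 4) = -4 (attained at k = 1)
  C[2][1] = min over k of (A[2][0] + B[0][1] = -5 + 6 = 1, A[2][1] + B[1][1] = 0 + 7 = 7, A[2][2] + B[2][1] = 7 + 8 = 15) = 1 (attained at k = 0)
  C[2][2] = min over k of (A[2][0] + B[0][2] = -5 + 0 = -5, A[2][1] + B[1][2] = 0 + 10 = 10, A[2][2] + B[2][2] = 7 + -4 = 3) = -5 (attained at k = 0)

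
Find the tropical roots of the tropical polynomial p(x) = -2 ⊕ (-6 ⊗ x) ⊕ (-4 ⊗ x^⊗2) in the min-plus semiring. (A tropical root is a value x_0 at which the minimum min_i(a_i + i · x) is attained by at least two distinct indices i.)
Roots: {-2, 4}

Each tropical root is a break point of the lower envelope of the lines y = a_i + i · x (there are 3 lines, with slopes 0, 1, ..., 2). Only the lines that attain the minimum somewhere contribute to roots; other lines are dominated. Here the surviving (envelope) indices are i = 2, i = 1, i = 0.
Intersections between consecutive envelope lines give the roots: for adjacent envelope indices i < j the intersection is x = (a_i − a_j) / (j − i). Reading off the sorted break points: {-2, 4}.
Verification: at each break x_0, at least two indices attain the minimum of min_i(a_i + i · x_0).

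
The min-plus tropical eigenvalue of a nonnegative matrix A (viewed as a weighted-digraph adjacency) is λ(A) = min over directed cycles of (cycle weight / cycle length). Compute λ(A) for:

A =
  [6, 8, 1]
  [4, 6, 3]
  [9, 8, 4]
λ(A) = 4

Enumerate directed cycles and compute their means (weight / length). Sample:
  cycle 0 → 0: weight = 6, length = 1, mean = 6/1 ≈ 6.000
  cycle 1 → 1: weight = 6, length = 1, mean = 6/1 ≈ 6.000
  cycle 2 → 2: weight = 4, length = 1, mean = 4/1 ≈ 4.000
  cycle 0 → 1 → 0: weight = 12, length = 2, mean = 12/2 ≈ 6.000
  cycle 0 → 2 → 0: weight = 10, length = 2, mean = 10/2 ≈ 5.000
  cycle 1 → 0 → 1: weight = 12, length = 2, mean = 12/2 ≈ 6.000
Minimum mean = 4.000, attained e.g. along the cycle 2 → 2 with weight 4 and length 1. So λ(A) = 4/1 = 4.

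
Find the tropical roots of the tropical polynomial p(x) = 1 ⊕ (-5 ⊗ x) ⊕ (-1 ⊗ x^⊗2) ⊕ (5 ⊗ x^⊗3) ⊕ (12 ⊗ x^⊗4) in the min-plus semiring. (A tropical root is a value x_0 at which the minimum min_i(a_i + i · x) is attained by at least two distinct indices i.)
Roots: {-7, -6, -4, 6}

Each tropical root is a break point of the lower envelope of the lines y = a_i + i · x (there are 5 lines, with slopes 0, 1, ..., 4). Only the lines that attain the minimum somewhere contribute to roots; other lines are dominated. Here the surviving (envelope) indices are i = 4, i = 3, i = 2, i = 1, i = 0.
Intersections between consecutive envelope lines give the roots: for adjacent envelope indices i < j the intersection is x = (a_i − a_j) / (j − i). Reading off the sorted break points: {-7, -6, -4, 6}.
Verification: at each break x_0, at least two indices attain the minimum of min_i(a_i + i · x_0).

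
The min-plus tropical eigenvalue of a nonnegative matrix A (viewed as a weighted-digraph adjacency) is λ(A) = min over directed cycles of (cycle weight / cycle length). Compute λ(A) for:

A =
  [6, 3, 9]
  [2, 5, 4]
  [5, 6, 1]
λ(A) = 1

Enumerate directed cycles and compute their means (weight / length). Sample:
  cycle 0 → 0: weight = 6, length = 1, mean = 6/1 ≈ 6.000
  cycle 1 → 1: weight = 5, length = 1, mean = 5/1 ≈ 5.000
  cycle 2 → 2: weight = 1, length = 1, mean = 1/1 ≈ 1.000
  cycle 0 → 1 → 0: weight = 5, length = 2, mean = 5/2 ≈ 2.500
  cycle 0 → 2 → 0: weight = 14, length = 2, mean = 14/2 ≈ 7.000
  cycle 1 → 0 → 1: weight = 5, length = 2, mean = 5/2 ≈ 2.500
Minimum mean = 1.000, attained e.g. along the cycle 2 → 2 with weight 1 and length 1. So λ(A) = 1/1 = 1.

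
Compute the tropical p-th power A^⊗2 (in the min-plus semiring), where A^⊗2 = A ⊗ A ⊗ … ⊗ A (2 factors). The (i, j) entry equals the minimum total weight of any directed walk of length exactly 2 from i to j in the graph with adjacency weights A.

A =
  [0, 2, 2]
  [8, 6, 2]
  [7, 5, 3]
A^⊗2 =
  [0, 2, 2]
  [8, 7, 5]
  [7, 8, 6]

Each entry (A^⊗2)_ij equals the minimum over all length-2 walks i = v_0 → v_1 → … → v_2 = j of Σ_t A[v_t][v_{t+1}]. For example, for (i, j) = (0, 2) we minimise over 3 possible intermediate vertex sequences; the minimum is 2, attained along the walk 0 → 0 → 2.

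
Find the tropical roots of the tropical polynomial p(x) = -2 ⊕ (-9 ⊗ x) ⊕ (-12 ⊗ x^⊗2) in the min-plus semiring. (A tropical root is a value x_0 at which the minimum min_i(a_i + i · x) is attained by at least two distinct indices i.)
Roots: {3, 7}

Each tropical root is a break point of the lower envelope of the lines y = a_i + i · x (there are 3 lines, with slopes 0, 1, ..., 2). Only the lines that attain the minimum somewhere contribute to roots; other lines are dominated. Here the surviving (envelope) indices are i = 2, i = 1, i = 0.
Intersections between consecutive envelope lines give the roots: for adjacent envelope indices i < j the intersection is x = (a_i − a_j) / (j − i). Reading off the sorted break points: {3, 7}.
Verification: at each break x_0, at least two indices attain the minimum of min_i(a_i + i · x_0).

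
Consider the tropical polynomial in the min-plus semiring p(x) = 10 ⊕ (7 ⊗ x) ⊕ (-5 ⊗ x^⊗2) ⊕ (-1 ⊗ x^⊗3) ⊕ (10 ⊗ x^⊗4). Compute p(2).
p(2) = -1

A tropical monomial a ⊗ x^⊗i evaluates to a + i · x. Evaluating each term at x = 2:
  Term 0 contributes 10 + 0 · 2 = 10
  Term 1 contributes 7 + 1 · 2 = 9
  Term 2 contributes -5 + 2 · 2 = -1
  Term 3 contributes -1 + 3 · 2 = 5
  Term 4 contributes 10 + 4 · 2 = 18
p(2) = ⊕ of these = min[10, 9, -1, 5, 18] = -1.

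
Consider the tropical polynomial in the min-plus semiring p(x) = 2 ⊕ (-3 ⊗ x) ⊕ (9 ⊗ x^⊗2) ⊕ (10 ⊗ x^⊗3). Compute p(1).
p(1) = -2

A tropical monomial a ⊗ x^⊗i evaluates to a + i · x. Evaluating each term at x = 1:
  Term 0 contributes 2 + 0 · 1 = 2
  Term 1 contributes -3 + 1 · 1 = -2
  Term 2 contributes 9 + 2 · 1 = 11
  Term 3 contributes 10 + 3 · 1 = 13
p(1) = ⊕ of these = min[2, -2, 11, 13] = -2.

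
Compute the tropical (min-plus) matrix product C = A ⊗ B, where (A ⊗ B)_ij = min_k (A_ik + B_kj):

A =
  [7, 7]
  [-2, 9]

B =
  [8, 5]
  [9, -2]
A ⊗ B =
  [15, 5]
  [6, 3]

Apply the min-plus product entry-by-entry:
  C[0][0] = min over k of (A[0][0] + B[0][0] = 7 + 8 = 15, A[0][1] + B[1][0] = 7 + 9 = 16) = 15 (attained at k = 0)
  C[0][1] = min over k of (A[0][0] + B[0][1] = 7 + 5 = 12, A[0][1] + B[1][1] = 7 + -2 = 5) = 5 (attained at k = 1)
  C[1][0] = min over k of (A[1][0] + B[0][0] = -2 + 8 = 6, A[1][1] + B[1][0] = 9 + 9 = 18) = 6 (attained at k = 0)
  C[1][1] = min over k of (A[1][0] + B[0][1] = -2 + 5 = 3, A[1][1] + B[1][1] = 9 + -2 = 7) = 3 (attained at k = 0)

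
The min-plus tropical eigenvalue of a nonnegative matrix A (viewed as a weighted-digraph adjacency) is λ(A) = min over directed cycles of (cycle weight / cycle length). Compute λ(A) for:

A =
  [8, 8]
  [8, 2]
λ(A) = 2

Enumerate directed cycles and compute their means (weight / length). Sample:
  cycle 0 → 0: weight = 8, length = 1, mean = 8/1 ≈ 8.000
  cycle 1 → 1: weight = 2, length = 1, mean = 2/1 ≈ 2.000
  cycle 0 → 1 → 0: weight = 16, length = 2, mean = 16/2 ≈ 8.000
  cycle 1 → 0 → 1: weight = 16, length = 2, mean = 16/2 ≈ 8.000
Minimum mean = 2.000, attained e.g. along the cycle 1 → 1 with weight 2 and length 1. So λ(A) = 2/1 = 2.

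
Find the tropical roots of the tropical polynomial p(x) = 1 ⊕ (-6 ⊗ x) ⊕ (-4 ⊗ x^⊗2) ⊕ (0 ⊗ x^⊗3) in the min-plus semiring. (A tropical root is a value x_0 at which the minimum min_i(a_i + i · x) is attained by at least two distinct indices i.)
Roots: {-4, -2, 7}

Each tropical root is a break point of the lower envelope of the lines y = a_i + i · x (there are 4 lines, with slopes 0, 1, ..., 3). Only the lines that attain the minimum somewhere contribute to roots; other lines are dominated. Here the surviving (envelope) indices are i = 3, i = 2, i = 1, i = 0.
Intersections between consecutive envelope lines give the roots: for adjacent envelope indices i < j the intersection is x = (a_i − a_j) / (j − i). Reading off the sorted break points: {-4, -2, 7}.
Verification: at each break x_0, at least two indices attain the minimum of min_i(a_i + i · x_0).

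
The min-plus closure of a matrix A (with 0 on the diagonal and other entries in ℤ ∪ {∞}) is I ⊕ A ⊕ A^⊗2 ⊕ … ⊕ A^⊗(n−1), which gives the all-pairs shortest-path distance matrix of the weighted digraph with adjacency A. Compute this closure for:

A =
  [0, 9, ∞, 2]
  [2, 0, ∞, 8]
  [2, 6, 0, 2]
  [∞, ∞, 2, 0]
Closure =
  [0, 9, 4, 2]
  [2, 0, 6, 4]
  [2, 6, 0, 2]
  [4, 8, 2, 0]

This is the Floyd-Warshall all-pairs shortest-path computation. For each intermediate vertex k = 0, 1, …, 3, update dist[i][j] ← min(dist[i][j], dist[i][k] + dist[k][j]). The final matrix gives, for each (i, j), the minimum total weight of any directed path from i to j (possibly empty when i = j).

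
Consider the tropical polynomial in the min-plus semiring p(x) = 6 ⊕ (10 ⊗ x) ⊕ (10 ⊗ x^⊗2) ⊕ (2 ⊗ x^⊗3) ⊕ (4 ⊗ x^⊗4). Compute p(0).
p(0) = 2

A tropical monomial a ⊗ x^⊗i evaluates to a + i · x. Evaluating each term at x = 0:
  Term 0 contributes 6 + 0 · 0 = 6
  Term 1 contributes 10 + 1 · 0 = 10
  Term 2 contributes 10 + 2 · 0 = 10
  Term 3 contributes 2 + 3 · 0 = 2
  Term 4 contributes 4 + 4 · 0 = 4
p(0) = ⊕ of these = min[6, 10, 10, 2, 4] = 2.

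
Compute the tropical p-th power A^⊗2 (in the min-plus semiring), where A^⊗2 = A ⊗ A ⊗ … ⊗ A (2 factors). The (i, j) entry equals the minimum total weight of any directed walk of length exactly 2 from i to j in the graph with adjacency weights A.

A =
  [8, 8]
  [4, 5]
A^⊗2 =
  [12, 13]
  [9, 10]

Each entry (A^⊗2)_ij equals the minimum over all length-2 walks i = v_0 → v_1 → … → v_2 = j of Σ_t A[v_t][v_{t+1}]. For example, for (i, j) = (0, 1) we minimise over 2 possible intermediate vertex sequences; the minimum is 13, attained along the walk 0 → 1 → 1.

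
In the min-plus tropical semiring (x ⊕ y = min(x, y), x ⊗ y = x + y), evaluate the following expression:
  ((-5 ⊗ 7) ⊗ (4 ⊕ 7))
((-5 ⊗ 7) ⊗ (4 ⊕ 7)) = 6

Expand innermost to outermost. Recall ⊕ takes the minimum of its arguments and ⊗ takes their sum. Working out the expression ((-5 ⊗ 7) ⊗ (4 ⊕ 7)) gives 6.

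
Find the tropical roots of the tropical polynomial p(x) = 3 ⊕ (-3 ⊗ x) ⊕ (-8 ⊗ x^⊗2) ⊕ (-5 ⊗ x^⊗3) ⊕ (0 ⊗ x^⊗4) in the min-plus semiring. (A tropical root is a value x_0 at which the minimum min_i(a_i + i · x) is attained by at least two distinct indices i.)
Roots: {-5, -3, 5, 6}

Each tropical root is a break point of the lower envelope of the lines y = a_i + i · x (there are 5 lines, with slopes 0, 1, ..., 4). Only the lines that attain the minimum somewhere contribute to roots; other lines are dominated. Here the surviving (envelope) indices are i = 4, i = 3, i = 2, i = 1, i = 0.
Intersections between consecutive envelope lines give the roots: for adjacent envelope indices i < j the intersection is x = (a_i − a_j) / (j − i). Reading off the sorted break points: {-5, -3, 5, 6}.
Verification: at each break x_0, at least two indices attain the minimum of min_i(a_i + i · x_0).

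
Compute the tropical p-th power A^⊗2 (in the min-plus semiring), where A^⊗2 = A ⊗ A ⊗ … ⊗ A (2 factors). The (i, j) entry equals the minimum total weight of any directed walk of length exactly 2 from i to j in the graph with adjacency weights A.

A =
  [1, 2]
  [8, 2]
A^⊗2 =
  [2, 3]
  [9, 4]

Each entry (A^⊗2)_ij equals the minimum over all length-2 walks i = v_0 → v_1 → … → v_2 = j of Σ_t A[v_t][v_{t+1}]. For example, for (i, j) = (0, 1) we minimise over 2 possible intermediate vertex sequences; the minimum is 3, attained along the walk 0 → 0 → 1.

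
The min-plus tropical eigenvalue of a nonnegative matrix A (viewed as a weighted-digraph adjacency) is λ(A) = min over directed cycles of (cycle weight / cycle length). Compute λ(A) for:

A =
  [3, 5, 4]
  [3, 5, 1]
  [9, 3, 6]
λ(A) = 2

Enumerate directed cycles and compute their means (weight / length). Sample:
  cycle 0 → 0: weight = 3, length = 1, mean = 3/1 ≈ 3.000
  cycle 1 → 1: weight = 5, length = 1, mean = 5/1 ≈ 5.000
  cycle 2 → 2: weight = 6, length = 1, mean = 6/1 ≈ 6.000
  cycle 0 → 1 → 0: weight = 8, length = 2, mean = 8/2 ≈ 4.000
  cycle 0 → 2 → 0: weight = 13, length = 2, mean = 13/2 ≈ 6.500
  cycle 1 → 0 → 1: weight = 8, length = 2, mean = 8/2 ≈ 4.000
Minimum mean = 2.000, attained e.g. along the cycle 1 → 2 → 1 with weight 4 and length 2. So λ(A) = 4/2 = 2.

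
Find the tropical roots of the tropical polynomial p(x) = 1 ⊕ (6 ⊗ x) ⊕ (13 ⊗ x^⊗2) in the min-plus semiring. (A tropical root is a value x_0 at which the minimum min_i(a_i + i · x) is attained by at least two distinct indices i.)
Roots: {-7, -5}

Each tropical root is a break point of the lower envelope of the lines y = a_i + i · x (there are 3 lines, with slopes 0, 1, ..., 2). Only the lines that attain the minimum somewhere contribute to roots; other lines are dominated. Here the surviving (envelope) indices are i = 2, i = 1, i = 0.
Intersections between consecutive envelope lines give the roots: for adjacent envelope indices i < j the intersection is x = (a_i − a_j) / (j − i). Reading off the sorted break points: {-7, -5}.
Verification: at each break x_0, at least two indices attain the minimum of min_i(a_i + i · x_0).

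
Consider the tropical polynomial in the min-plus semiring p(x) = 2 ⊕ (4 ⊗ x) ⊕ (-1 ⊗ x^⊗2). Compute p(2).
p(2) = 2

A tropical monomial a ⊗ x^⊗i evaluates to a + i · x. Evaluating each term at x = 2:
  Term 0 contributes 2 + 0 · 2 = 2
  Term 1 contributes 4 + 1 · 2 = 6
  Term 2 contributes -1 + 2 · 2 = 3
p(2) = ⊕ of these = min[2, 6, 3] = 2.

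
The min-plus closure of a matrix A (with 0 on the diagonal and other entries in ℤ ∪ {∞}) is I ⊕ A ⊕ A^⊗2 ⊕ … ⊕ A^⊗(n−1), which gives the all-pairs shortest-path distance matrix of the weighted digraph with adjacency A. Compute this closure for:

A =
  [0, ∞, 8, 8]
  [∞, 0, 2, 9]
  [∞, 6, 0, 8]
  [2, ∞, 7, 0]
Closure =
  [0, 14, 8, 8]
  [11, 0, 2, 9]
  [10, 6, 0, 8]
  [2, 13, 7, 0]

This is the Floyd-Warshall all-pairs shortest-path computation. For each intermediate vertex k = 0, 1, …, 3, update dist[i][j] ← min(dist[i][j], dist[i][k] + dist[k][j]). The final matrix gives, for each (i, j), the minimum total weight of any directed path from i to j (possibly empty when i = j).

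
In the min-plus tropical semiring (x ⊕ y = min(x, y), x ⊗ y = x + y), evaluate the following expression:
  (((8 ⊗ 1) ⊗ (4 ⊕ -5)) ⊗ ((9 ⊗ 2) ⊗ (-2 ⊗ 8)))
(((8 ⊗ 1) ⊗ (4 ⊕ -5)) ⊗ ((9 ⊗ 2) ⊗ (-2 ⊗ 8))) = 21

Expand innermost to outermost. Recall ⊕ takes the minimum of its arguments and ⊗ takes their sum. Working out the expression (((8 ⊗ 1) ⊗ (4 ⊕ -5)) ⊗ ((9 ⊗ 2) ⊗ (-2 ⊗ 8))) gives 21.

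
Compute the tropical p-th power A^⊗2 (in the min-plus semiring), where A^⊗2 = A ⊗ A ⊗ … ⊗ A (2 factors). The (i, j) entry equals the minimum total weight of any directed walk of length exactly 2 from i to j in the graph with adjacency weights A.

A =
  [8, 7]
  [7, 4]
A^⊗2 =
  [14, 11]
  [11, 8]

Each entry (A^⊗2)_ij equals the minimum over all length-2 walks i = v_0 → v_1 → … → v_2 = j of Σ_t A[v_t][v_{t+1}]. For example, for (i, j) = (0, 1) we minimise over 2 possible intermediate vertex sequences; the minimum is 11, attained along the walk 0 → 1 → 1.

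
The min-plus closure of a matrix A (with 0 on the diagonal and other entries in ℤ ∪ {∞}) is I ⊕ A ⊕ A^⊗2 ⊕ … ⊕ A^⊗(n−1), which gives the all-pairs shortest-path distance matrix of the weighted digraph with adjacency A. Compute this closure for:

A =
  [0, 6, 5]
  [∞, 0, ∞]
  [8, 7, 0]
Closure =
  [0, 6, 5]
  [∞, 0, ∞]
  [8, 7, 0]

This is the Floyd-Warshall all-pairs shortest-path computation. For each intermediate vertex k = 0, 1, …, 2, update dist[i][j] ← min(dist[i][j], dist[i][k] + dist[k][j]). The final matrix gives, for each (i, j), the minimum total weight of any directed path from i to j (possibly empty when i = j).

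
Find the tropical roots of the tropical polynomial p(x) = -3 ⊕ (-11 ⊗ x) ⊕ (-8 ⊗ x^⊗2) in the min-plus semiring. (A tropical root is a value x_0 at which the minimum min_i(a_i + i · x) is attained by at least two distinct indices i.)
Roots: {-3, 8}

Each tropical root is a break point of the lower envelope of the lines y = a_i + i · x (there are 3 lines, with slopes 0, 1, ..., 2). Only the lines that attain the minimum somewhere contribute to roots; other lines are dominated. Here the surviving (envelope) indices are i = 2, i = 1, i = 0.
Intersections between consecutive envelope lines give the roots: for adjacent envelope indices i < j the intersection is x = (a_i − a_j) / (j − i). Reading off the sorted break points: {-3, 8}.
Verification: at each break x_0, at least two indices attain the minimum of min_i(a_i + i · x_0).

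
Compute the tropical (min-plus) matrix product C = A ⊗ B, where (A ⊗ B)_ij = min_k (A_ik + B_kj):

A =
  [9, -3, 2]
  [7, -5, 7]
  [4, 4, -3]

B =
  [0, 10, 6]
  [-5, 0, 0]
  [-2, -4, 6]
A ⊗ B =
  [-8, -3, -3]
  [-10, -5, -5]
  [-5, -7, 3]

Apply the min-plus product entry-by-entry:
  C[0][0] = min over k of (A[0][0] + B[0][0] = 9 + 0 = 9, A[0][1] + B[1][0] = -3 + -5 = -8, A[0][2] + B[2][0] = 2 + -2 = 0) = -8 (attained at k = 1)
  C[0][1] = min over k of (A[0][0] + B[0][1] = 9 + 10 = 19, A[0][1] + B[1][1] = -3 + 0 = -3, A[0][2] + B[2][1] = 2 + -4 = -2) = -3 (attained at k = 1)
  C[0][2] = min over k of (A[0][0] + B[0][2] = 9 + 6 = 15, A[0][1] + B[1][2] = -3 + 0 = -3, A[0][2] + B[2][2] = 2 + 6 = 8) = -3 (attained at k = 1)
  C[1][0] = min over k of (A[1][0] + B[0][0] = 7 + 0 = 7, A[1][1] + B[1][0] = -5 + -5 = -10, A[1][2] + B[2][0] = 7 + -2 = 5) = -10 (attained at k = 1)
  C[1][1] = min over k of (A[1][0] + B[0][1] = 7 + 10 = 17, A[1][1] + B[1][1] = -5 + 0 = -5, A[1][2] + B[2][1] = 7 + -4 = 3) = -5 (attained at k = 1)
  C[1][2] = min over k of (A[1][0] + B[0][2] = 7 + 6 = 13, A[1][1] + B[1][2] = -5 + 0 = -5, A[1][2] + B[2][2] = 7 + 6 = 13) = -5 (attained at k = 1)
  C[2][0] = min over k of (A[2][0] + B[0][0] = 4 + 0 = 4, A[2][1] + B[1][0] = 4 + -5 = -1, A[2][2] + B[2][0] = -3 + -2 = -5) = -5 (attained at k = 2)
  C[2][1] = min over k of (A[2][0] + B[0][1] = 4 + 10 = 14, A[2][1] + B[1][1] = 4 + 0 = 4, A[2][2] + B[2][1] = -3 + -4 = -7) = -7 (attained at k = 2)
  C[2][2] = min over k of (A[2][0] + B[0][2] = 4 + 6 = 10, A[2][1] + B[1][2] = 4 + 0 = 4, A[2][2] + B[2][2] = -3 + 6 = 3) = 3 (attained at k = 2)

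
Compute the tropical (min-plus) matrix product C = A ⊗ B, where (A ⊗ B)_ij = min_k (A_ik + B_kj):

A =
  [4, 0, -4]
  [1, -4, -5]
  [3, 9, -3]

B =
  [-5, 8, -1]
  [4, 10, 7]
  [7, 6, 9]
A ⊗ B =
  [-1, 2, 3]
  [-4, 1, 0]
  [-2, 3, 2]

Apply the min-plus product entry-by-entry:
  C[0][0] = min over k of (A[0][0] + B[0][0] = 4 + -5 = -1, A[0][1] + B[1][0] = 0 + 4 = 4, A[0][2] + B[2][0] = -4 + 7 = 3) = -1 (attained at k = 0)
  C[0][1] = min over k of (A[0][0] + B[0][1] = 4 + 8 = 12, A[0][1] + B[1][1] = 0 + 10 = 10, A[0][2] + B[2][1] = -4 + 6 = 2) = 2 (attained at k = 2)
  C[0][2] = min over k of (A[0][0] + B[0][2] = 4 + -1 = 3, A[0][1] + B[1][2] = 0 + 7 = 7, A[0][2] + B[2][2] = -4 + 9 = 5) = 3 (attained at k = 0)
  C[1][0] = min over k of (A[1][0] + B[0][0] = 1 + -5 = -4, A[1][1] + B[1][0] = -4 + 4 = 0, A[1][2] + B[2][0] = -5 + 7 = 2) = -4 (attained at k = 0)
  C[1][1] = min over k of (A[1][0] + B[0][1] = 1 + 8 = 9, A[1][1] + B[1][1] = -4 + 10 = 6, A[1][2] + B[2][1] = -5 + 6 = 1) = 1 (attained at k = 2)
  C[1][2] = min over k of (A[1][0] + B[0][2] = 1 + -1 = 0, A[1][1] + B[1][2] = -4 + 7 = 3, A[1][2] + B[2][2] = -5 + 9 = 4) = 0 (attained at k = 0)
  C[2][0] = min over k of (A[2][0] + B[0][0] = 3 + -5 = -2, A[2][1] + B[1][0] = 9 + 4 = 13, A[2][2] + B[2][0] = -3 + 7 = 4) = -2 (attained at k = 0)
  C[2][1] = min over k of (A[2][0] + B[0][1] = 3 + 8 = 11, A[2][1] + B[1][1] = 9 + 10 = 19, A[2][2] + B[2][1] = -3 + 6 = 3) = 3 (attained at k = 2)
  C[2][2] = min over k of (A[2][0] + B[0][2] = 3 + -1 = 2, A[2][1] + B[1][2] = 9 + 7 = 16, A[2][2] + B[2][2] = -3 + 9 = 6) = 2 (attained at k = 0)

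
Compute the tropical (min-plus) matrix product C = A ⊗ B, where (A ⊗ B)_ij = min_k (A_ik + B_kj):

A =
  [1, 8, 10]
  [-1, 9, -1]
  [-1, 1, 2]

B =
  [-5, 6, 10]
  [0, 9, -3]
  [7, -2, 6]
A ⊗ B =
  [-4, 7, 5]
  [-6, -3, 5]
  [-6, 0, -2]

Apply the min-plus product entry-by-entry:
  C[0][0] = min over k of (A[0][0] + B[0][0] = 1 + -5 = -4, A[0][1] + B[1][0] = 8 + 0 = 8, A[0][2] + B[2][0] = 10 + 7 = 17) = -4 (attained at k = 0)
  C[0][1] = min over k of (A[0][0] + B[0][1] = 1 + 6 = 7, A[0][1] + B[1][1] = 8 + 9 = 17, A[0][2] + B[2][1] = 10 + -2 = 8) = 7 (attained at k = 0)
  C[0][2] = min over k of (A[0][0] + B[0][2] = 1 + 10 = 11, A[0][1] + B[1][2] = 8 + -3 = 5, A[0][2] + B[2][2] = 10 + 6 = 16) = 5 (attained at k = 1)
  C[1][0] = min over k of (A[1][0] + B[0][0] = -1 + -5 = -6, A[1][1] + B[1][0] = 9 + 0 = 9, A[1][2] + B[2][0] = -1 + 7 = 6) = -6 (attained at k = 0)
  C[1][1] = min over k of (A[1][0] + B[0][1] = -1 + 6 = 5, A[1][1] + B[1][1] = 9 + 9 = 18, A[1][2] + B[2][1] = -1 + -2 = -3) = -3 (attained at k = 2)
  C[1][2] = min over k of (A[1][0] + B[0][2] = -1 + 10 = 9, A[1][1] + B[1][2] = 9 + -3 = 6, A[1][2] + B[2][2] = -1 + 6 = 5) = 5 (attained at k = 2)
  C[2][0] = min over k of (A[2][0] + B[0][0] = -1 + -5 = -6, A[2][1] + B[1][0] = 1 + 0 = 1, A[2][2] + B[2][0] = 2 + 7 = 9) = -6 (attained at k = 0)
  C[2][1] = min over k of (A[2][0] + B[0][1] = -1 + 6 = 5, A[2][1] + B[1][1] = 1 + 9 = 10, A[2][2] + B[2][1] = 2 + -2 = 0) = 0 (attained at k = 2)
  C[2][2] = min over k of (A[2][0] + B[0][2] = -1 + 10 = 9, A[2][1] + B[1][2] = 1 + -3 = -2, A[2][2] + B[2][2] = 2 + 6 = 8) = -2 (attained at k = 1)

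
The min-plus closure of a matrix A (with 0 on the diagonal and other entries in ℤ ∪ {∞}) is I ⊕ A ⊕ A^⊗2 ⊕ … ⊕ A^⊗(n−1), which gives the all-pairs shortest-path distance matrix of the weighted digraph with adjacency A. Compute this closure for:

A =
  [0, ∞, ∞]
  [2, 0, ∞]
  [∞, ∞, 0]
Closure =
  [0, ∞, ∞]
  [2, 0, ∞]
  [∞, ∞, 0]

This is the Floyd-Warshall all-pairs shortest-path computation. For each intermediate vertex k = 0, 1, …, 2, update dist[i][j] ← min(dist[i][j], dist[i][k] + dist[k][j]). The final matrix gives, for each (i, j), the minimum total weight of any directed path from i to j (possibly empty when i = j).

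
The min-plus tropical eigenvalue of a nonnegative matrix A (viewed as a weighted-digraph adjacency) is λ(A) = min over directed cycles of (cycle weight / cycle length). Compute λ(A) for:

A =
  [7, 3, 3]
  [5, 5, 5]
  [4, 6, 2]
λ(A) = 2

Enumerate directed cycles and compute their means (weight / length). Sample:
  cycle 0 → 0: weight = 7, length = 1, mean = 7/1 ≈ 7.000
  cycle 1 → 1: weight = 5, length = 1, mean = 5/1 ≈ 5.000
  cycle 2 → 2: weight = 2, length = 1, mean = 2/1 ≈ 2.000
  cycle 0 → 1 → 0: weight = 8, length = 2, mean = 8/2 ≈ 4.000
  cycle 0 → 2 → 0: weight = 7, length = 2, mean = 7/2 ≈ 3.500
  cycle 1 → 0 → 1: weight = 8, length = 2, mean = 8/2 ≈ 4.000
Minimum mean = 2.000, attained e.g. along the cycle 2 → 2 with weight 2 and length 1. So λ(A) = 2/1 = 2.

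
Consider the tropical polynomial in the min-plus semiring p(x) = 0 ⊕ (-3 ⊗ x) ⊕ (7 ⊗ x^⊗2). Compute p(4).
p(4) = 0

A tropical monomial a ⊗ x^⊗i evaluates to a + i · x. Evaluating each term at x = 4:
  Term 0 contributes 0 + 0 · 4 = 0
  Term 1 contributes -3 + 1 · 4 = 1
  Term 2 contributes 7 + 2 · 4 = 15
p(4) = ⊕ of these = min[0, 1, 15] = 0.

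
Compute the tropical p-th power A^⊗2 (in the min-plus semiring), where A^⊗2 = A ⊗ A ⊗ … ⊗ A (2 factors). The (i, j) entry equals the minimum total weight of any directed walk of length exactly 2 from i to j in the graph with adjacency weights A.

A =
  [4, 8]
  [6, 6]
A^⊗2 =
  [8, 12]
  [10, 12]

Each entry (A^⊗2)_ij equals the minimum over all length-2 walks i = v_0 → v_1 → … → v_2 = j of Σ_t A[v_t][v_{t+1}]. For example, for (i, j) = (0, 1) we minimise over 2 possible intermediate vertex sequences; the minimum is 12, attained along the walk 0 → 0 → 1.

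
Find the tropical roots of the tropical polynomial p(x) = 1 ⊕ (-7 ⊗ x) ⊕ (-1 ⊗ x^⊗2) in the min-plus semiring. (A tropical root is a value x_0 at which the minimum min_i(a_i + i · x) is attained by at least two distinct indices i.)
Roots: {-6, 8}

Each tropical root is a break point of the lower envelope of the lines y = a_i + i · x (there are 3 lines, with slopes 0, 1, ..., 2). Only the lines that attain the minimum somewhere contribute to roots; other lines are dominated. Here the surviving (envelope) indices are i = 2, i = 1, i = 0.
Intersections between consecutive envelope lines give the roots: for adjacent envelope indices i < j the intersection is x = (a_i − a_j) / (j − i). Reading off the sorted break points: {-6, 8}.
Verification: at each break x_0, at least two indices attain the minimum of min_i(a_i + i · x_0).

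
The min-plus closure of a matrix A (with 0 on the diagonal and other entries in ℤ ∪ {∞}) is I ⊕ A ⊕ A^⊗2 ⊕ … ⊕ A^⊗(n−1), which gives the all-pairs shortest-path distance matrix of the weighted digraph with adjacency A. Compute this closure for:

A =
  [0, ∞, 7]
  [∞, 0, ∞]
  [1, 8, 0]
Closure =
  [0, 15, 7]
  [∞, 0, ∞]
  [1, 8, 0]

This is the Floyd-Warshall all-pairs shortest-path computation. For each intermediate vertex k = 0, 1, …, 2, update dist[i][j] ← min(dist[i][j], dist[i][k] + dist[k][j]). The final matrix gives, for each (i, j), the minimum total weight of any directed path from i to j (possibly empty when i = j).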